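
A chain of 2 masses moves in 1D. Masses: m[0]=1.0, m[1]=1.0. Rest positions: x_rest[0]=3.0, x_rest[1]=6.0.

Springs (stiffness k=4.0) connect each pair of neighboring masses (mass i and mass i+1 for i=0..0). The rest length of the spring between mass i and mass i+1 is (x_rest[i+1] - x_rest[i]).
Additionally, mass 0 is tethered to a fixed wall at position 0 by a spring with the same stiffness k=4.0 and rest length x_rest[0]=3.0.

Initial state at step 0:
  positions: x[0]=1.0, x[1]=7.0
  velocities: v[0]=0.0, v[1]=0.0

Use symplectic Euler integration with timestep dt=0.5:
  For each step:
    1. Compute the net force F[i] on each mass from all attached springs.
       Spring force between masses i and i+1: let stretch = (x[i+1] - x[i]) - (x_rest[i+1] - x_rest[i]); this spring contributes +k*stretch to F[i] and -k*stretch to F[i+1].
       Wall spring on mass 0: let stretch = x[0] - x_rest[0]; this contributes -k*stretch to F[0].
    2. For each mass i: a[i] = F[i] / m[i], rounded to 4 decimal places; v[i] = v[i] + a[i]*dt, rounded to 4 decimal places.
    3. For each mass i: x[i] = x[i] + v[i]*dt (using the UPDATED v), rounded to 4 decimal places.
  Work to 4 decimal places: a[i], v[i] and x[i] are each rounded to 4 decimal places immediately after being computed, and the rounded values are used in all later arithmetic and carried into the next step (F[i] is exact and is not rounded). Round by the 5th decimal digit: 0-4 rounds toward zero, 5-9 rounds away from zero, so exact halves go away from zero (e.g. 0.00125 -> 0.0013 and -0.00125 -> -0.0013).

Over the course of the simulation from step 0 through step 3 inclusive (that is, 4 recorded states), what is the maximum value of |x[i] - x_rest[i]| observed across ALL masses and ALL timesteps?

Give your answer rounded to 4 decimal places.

Step 0: x=[1.0000 7.0000] v=[0.0000 0.0000]
Step 1: x=[6.0000 4.0000] v=[10.0000 -6.0000]
Step 2: x=[3.0000 6.0000] v=[-6.0000 4.0000]
Step 3: x=[0.0000 8.0000] v=[-6.0000 4.0000]
Max displacement = 3.0000

Answer: 3.0000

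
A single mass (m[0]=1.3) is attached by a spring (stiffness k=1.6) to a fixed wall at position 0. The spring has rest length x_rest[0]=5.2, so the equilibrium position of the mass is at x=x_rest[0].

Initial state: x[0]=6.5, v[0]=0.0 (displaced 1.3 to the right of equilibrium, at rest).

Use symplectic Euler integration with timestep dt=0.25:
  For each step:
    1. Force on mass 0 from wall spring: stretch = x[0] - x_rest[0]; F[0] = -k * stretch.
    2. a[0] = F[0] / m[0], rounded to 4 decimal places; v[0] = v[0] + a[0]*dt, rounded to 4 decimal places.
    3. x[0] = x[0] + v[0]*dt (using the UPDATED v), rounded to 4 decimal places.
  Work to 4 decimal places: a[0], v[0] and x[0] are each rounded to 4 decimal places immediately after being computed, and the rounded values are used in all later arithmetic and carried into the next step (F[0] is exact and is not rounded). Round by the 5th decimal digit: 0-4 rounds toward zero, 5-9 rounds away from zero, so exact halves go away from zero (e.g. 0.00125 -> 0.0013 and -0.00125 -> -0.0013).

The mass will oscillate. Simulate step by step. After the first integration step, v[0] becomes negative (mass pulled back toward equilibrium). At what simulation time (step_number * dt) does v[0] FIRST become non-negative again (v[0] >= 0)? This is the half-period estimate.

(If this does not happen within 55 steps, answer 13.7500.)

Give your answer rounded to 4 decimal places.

Answer: 3.0000

Derivation:
Step 0: x=[6.5000] v=[0.0000]
Step 1: x=[6.4000] v=[-0.4000]
Step 2: x=[6.2077] v=[-0.7692]
Step 3: x=[5.9379] v=[-1.0793]
Step 4: x=[5.6113] v=[-1.3064]
Step 5: x=[5.2531] v=[-1.4330]
Step 6: x=[4.8908] v=[-1.4494]
Step 7: x=[4.5522] v=[-1.3543]
Step 8: x=[4.2635] v=[-1.1550]
Step 9: x=[4.0468] v=[-0.8669]
Step 10: x=[3.9188] v=[-0.5121]
Step 11: x=[3.8893] v=[-0.1179]
Step 12: x=[3.9607] v=[0.2854]
First v>=0 after going negative at step 12, time=3.0000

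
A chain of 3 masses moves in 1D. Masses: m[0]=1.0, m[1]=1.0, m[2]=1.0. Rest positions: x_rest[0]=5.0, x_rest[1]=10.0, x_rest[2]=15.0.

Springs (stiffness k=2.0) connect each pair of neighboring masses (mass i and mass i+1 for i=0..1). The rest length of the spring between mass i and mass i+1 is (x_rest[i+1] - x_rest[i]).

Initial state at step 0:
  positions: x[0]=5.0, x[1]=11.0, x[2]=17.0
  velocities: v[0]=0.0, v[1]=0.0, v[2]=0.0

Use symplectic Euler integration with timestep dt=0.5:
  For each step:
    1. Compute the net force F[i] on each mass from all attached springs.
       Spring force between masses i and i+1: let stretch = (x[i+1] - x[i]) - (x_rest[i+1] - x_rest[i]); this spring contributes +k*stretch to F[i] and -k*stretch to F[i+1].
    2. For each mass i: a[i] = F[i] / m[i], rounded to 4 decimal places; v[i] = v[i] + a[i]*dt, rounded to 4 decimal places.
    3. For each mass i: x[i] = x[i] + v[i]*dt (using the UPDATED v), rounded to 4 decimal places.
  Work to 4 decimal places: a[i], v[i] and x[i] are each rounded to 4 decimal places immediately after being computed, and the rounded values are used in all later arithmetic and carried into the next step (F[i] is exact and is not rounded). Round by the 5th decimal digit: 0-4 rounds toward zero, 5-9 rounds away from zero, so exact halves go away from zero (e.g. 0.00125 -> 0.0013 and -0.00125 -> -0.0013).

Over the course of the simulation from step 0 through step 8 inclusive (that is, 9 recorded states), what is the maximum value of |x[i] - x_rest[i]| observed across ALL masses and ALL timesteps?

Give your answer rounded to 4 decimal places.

Answer: 2.0625

Derivation:
Step 0: x=[5.0000 11.0000 17.0000] v=[0.0000 0.0000 0.0000]
Step 1: x=[5.5000 11.0000 16.5000] v=[1.0000 0.0000 -1.0000]
Step 2: x=[6.2500 11.0000 15.7500] v=[1.5000 0.0000 -1.5000]
Step 3: x=[6.8750 11.0000 15.1250] v=[1.2500 0.0000 -1.2500]
Step 4: x=[7.0625 11.0000 14.9375] v=[0.3750 0.0000 -0.3750]
Step 5: x=[6.7188 11.0000 15.2813] v=[-0.6875 0.0000 0.6875]
Step 6: x=[6.0157 11.0001 15.9844] v=[-1.4063 0.0001 1.4062]
Step 7: x=[5.3048 11.0001 16.6954] v=[-1.4219 0.0000 1.4219]
Step 8: x=[4.9415 11.0001 17.0587] v=[-0.7266 0.0000 0.7266]
Max displacement = 2.0625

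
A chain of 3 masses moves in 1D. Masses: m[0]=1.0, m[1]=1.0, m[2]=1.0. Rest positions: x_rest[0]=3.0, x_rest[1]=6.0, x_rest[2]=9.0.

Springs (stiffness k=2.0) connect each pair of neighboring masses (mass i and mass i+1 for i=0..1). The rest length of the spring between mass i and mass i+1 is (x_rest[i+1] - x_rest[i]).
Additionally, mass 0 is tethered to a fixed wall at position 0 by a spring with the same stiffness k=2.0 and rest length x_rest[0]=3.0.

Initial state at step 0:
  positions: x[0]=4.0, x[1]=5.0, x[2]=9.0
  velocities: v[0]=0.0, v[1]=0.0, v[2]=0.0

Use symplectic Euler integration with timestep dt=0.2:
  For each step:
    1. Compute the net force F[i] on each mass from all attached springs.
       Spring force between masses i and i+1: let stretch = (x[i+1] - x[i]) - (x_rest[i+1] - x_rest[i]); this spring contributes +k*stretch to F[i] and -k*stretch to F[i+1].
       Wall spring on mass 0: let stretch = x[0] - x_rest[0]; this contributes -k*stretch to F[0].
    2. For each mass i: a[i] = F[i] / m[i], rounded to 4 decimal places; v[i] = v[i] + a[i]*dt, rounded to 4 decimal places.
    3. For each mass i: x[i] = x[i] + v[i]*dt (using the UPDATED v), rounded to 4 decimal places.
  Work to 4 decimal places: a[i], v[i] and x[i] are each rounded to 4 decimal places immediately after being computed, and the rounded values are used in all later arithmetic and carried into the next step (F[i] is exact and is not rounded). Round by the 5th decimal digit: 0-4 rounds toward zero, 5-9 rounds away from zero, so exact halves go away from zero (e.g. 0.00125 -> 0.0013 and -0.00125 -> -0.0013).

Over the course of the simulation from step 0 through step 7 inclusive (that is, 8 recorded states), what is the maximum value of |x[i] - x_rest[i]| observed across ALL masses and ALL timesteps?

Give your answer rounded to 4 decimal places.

Answer: 1.0582

Derivation:
Step 0: x=[4.0000 5.0000 9.0000] v=[0.0000 0.0000 0.0000]
Step 1: x=[3.7600 5.2400 8.9200] v=[-1.2000 1.2000 -0.4000]
Step 2: x=[3.3376 5.6560 8.7856] v=[-2.1120 2.0800 -0.6720]
Step 3: x=[2.8337 6.1369 8.6408] v=[-2.5197 2.4045 -0.7238]
Step 4: x=[2.3673 6.5539 8.5357] v=[-2.3319 2.0848 -0.5254]
Step 5: x=[2.0465 6.7945 8.5121] v=[-1.6042 1.2029 -0.1181]
Step 6: x=[1.9418 6.7926 8.5911] v=[-0.5236 -0.0093 0.3949]
Step 7: x=[2.0698 6.5466 8.7662] v=[0.6400 -1.2302 0.8755]
Max displacement = 1.0582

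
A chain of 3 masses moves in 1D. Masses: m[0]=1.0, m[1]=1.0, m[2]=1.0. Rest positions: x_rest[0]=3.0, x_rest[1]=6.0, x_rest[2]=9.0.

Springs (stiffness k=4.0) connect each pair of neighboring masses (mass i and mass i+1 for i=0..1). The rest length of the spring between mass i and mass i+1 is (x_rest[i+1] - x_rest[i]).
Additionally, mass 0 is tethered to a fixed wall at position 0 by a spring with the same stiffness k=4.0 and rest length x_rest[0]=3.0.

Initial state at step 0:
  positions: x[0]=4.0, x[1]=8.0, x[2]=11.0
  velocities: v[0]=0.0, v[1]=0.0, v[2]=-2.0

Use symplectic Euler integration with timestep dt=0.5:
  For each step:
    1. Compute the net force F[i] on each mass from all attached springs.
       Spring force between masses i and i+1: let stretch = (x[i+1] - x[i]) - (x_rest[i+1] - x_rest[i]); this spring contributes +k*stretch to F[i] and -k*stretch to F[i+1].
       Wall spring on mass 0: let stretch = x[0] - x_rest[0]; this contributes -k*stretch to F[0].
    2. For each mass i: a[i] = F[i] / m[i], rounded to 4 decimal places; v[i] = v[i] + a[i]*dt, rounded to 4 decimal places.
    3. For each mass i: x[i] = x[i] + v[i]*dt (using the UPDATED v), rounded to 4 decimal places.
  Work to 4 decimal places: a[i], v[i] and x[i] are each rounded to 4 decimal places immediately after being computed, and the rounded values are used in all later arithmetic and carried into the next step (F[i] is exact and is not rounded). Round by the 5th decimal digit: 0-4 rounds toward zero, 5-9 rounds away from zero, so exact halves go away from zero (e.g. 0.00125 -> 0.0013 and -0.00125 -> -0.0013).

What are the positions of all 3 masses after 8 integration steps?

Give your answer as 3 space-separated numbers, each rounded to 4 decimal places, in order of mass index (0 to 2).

Step 0: x=[4.0000 8.0000 11.0000] v=[0.0000 0.0000 -2.0000]
Step 1: x=[4.0000 7.0000 10.0000] v=[0.0000 -2.0000 -2.0000]
Step 2: x=[3.0000 6.0000 9.0000] v=[-2.0000 -2.0000 -2.0000]
Step 3: x=[2.0000 5.0000 8.0000] v=[-2.0000 -2.0000 -2.0000]
Step 4: x=[2.0000 4.0000 7.0000] v=[0.0000 -2.0000 -2.0000]
Step 5: x=[2.0000 4.0000 6.0000] v=[0.0000 0.0000 -2.0000]
Step 6: x=[2.0000 4.0000 6.0000] v=[0.0000 0.0000 0.0000]
Step 7: x=[2.0000 4.0000 7.0000] v=[0.0000 0.0000 2.0000]
Step 8: x=[2.0000 5.0000 8.0000] v=[0.0000 2.0000 2.0000]

Answer: 2.0000 5.0000 8.0000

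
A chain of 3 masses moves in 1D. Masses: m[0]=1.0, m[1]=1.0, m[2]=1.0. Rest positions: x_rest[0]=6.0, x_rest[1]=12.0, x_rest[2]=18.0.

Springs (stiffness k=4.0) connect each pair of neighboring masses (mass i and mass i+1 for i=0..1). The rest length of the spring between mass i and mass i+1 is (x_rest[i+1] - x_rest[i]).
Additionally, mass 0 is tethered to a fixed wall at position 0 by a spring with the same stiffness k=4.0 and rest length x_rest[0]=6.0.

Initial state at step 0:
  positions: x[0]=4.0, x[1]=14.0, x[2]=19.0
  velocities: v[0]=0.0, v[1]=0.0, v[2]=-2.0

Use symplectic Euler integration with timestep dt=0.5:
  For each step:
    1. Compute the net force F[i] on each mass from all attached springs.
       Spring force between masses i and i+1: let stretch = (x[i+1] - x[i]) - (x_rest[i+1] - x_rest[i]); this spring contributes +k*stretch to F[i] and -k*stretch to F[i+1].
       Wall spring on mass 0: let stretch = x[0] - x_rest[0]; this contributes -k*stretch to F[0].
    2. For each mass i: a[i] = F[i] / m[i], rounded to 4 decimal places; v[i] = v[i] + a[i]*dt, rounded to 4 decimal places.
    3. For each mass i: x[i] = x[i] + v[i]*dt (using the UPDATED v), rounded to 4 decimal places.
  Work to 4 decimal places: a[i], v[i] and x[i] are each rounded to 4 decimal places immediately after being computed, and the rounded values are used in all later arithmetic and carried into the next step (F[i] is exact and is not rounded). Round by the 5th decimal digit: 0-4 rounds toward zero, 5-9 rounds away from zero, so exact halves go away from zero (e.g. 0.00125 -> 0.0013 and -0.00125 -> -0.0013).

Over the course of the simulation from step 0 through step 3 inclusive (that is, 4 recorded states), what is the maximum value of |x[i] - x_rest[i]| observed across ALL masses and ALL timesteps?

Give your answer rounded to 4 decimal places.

Step 0: x=[4.0000 14.0000 19.0000] v=[0.0000 0.0000 -2.0000]
Step 1: x=[10.0000 9.0000 19.0000] v=[12.0000 -10.0000 0.0000]
Step 2: x=[5.0000 15.0000 15.0000] v=[-10.0000 12.0000 -8.0000]
Step 3: x=[5.0000 11.0000 17.0000] v=[0.0000 -8.0000 4.0000]
Max displacement = 4.0000

Answer: 4.0000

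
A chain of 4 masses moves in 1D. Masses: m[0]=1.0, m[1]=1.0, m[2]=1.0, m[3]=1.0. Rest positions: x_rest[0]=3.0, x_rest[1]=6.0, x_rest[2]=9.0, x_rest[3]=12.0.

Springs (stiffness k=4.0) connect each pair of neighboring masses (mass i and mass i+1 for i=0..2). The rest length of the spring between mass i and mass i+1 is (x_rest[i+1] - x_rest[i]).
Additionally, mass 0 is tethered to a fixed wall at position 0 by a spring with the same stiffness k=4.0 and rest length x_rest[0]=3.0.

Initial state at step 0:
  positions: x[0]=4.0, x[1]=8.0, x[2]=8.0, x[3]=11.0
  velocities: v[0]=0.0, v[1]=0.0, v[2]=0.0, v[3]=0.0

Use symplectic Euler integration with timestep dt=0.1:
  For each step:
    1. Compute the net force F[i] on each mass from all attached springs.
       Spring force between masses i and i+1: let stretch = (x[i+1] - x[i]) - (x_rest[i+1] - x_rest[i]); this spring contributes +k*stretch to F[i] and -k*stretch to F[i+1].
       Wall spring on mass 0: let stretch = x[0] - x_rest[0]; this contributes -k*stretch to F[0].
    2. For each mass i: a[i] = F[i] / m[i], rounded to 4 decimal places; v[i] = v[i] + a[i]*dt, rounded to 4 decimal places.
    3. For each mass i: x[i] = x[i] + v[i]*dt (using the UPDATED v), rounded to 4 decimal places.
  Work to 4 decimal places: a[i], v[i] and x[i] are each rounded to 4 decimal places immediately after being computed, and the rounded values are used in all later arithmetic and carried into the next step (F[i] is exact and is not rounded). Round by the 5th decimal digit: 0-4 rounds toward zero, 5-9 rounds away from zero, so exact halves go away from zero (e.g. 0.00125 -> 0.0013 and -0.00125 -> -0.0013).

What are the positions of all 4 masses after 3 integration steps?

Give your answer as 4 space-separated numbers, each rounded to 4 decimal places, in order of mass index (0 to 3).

Step 0: x=[4.0000 8.0000 8.0000 11.0000] v=[0.0000 0.0000 0.0000 0.0000]
Step 1: x=[4.0000 7.8400 8.1200 11.0000] v=[0.0000 -1.6000 1.2000 0.0000]
Step 2: x=[3.9936 7.5376 8.3440 11.0048] v=[-0.0640 -3.0240 2.2400 0.0480]
Step 3: x=[3.9692 7.1257 8.6422 11.0232] v=[-0.2438 -4.1190 2.9818 0.1837]

Answer: 3.9692 7.1257 8.6422 11.0232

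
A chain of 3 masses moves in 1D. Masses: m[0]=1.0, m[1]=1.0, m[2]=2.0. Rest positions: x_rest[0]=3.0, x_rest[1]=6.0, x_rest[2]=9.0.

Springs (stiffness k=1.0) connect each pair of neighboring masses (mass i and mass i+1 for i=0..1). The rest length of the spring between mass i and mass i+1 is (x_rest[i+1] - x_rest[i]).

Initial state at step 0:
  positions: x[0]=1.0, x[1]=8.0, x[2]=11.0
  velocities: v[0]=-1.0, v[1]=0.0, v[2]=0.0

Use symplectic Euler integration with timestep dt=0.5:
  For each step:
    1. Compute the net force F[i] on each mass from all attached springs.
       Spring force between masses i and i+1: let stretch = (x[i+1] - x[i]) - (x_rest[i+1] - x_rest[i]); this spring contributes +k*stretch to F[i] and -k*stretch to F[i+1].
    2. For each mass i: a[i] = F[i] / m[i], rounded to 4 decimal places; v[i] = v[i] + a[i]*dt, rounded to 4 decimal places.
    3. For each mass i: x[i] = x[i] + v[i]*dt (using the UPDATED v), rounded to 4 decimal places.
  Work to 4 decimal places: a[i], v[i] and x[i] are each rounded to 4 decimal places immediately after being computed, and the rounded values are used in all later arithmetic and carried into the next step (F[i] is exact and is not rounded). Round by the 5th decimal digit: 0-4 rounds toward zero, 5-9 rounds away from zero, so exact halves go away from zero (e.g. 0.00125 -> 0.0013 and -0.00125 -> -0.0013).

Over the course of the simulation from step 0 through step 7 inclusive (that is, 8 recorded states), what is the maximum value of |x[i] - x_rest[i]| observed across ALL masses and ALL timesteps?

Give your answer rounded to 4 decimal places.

Step 0: x=[1.0000 8.0000 11.0000] v=[-1.0000 0.0000 0.0000]
Step 1: x=[1.5000 7.0000 11.0000] v=[1.0000 -2.0000 0.0000]
Step 2: x=[2.6250 5.6250 10.8750] v=[2.2500 -2.7500 -0.2500]
Step 3: x=[3.7500 4.8125 10.4688] v=[2.2500 -1.6250 -0.8125]
Step 4: x=[4.3907 5.1485 9.7305] v=[1.2813 0.6719 -1.4766]
Step 5: x=[4.4708 6.4405 8.7945] v=[0.1602 2.5840 -1.8721]
Step 6: x=[4.2933 7.8286 7.9392] v=[-0.3550 2.7762 -1.7106]
Step 7: x=[4.2496 8.3606 7.4451] v=[-0.0874 1.0639 -0.9883]
Max displacement = 2.3606

Answer: 2.3606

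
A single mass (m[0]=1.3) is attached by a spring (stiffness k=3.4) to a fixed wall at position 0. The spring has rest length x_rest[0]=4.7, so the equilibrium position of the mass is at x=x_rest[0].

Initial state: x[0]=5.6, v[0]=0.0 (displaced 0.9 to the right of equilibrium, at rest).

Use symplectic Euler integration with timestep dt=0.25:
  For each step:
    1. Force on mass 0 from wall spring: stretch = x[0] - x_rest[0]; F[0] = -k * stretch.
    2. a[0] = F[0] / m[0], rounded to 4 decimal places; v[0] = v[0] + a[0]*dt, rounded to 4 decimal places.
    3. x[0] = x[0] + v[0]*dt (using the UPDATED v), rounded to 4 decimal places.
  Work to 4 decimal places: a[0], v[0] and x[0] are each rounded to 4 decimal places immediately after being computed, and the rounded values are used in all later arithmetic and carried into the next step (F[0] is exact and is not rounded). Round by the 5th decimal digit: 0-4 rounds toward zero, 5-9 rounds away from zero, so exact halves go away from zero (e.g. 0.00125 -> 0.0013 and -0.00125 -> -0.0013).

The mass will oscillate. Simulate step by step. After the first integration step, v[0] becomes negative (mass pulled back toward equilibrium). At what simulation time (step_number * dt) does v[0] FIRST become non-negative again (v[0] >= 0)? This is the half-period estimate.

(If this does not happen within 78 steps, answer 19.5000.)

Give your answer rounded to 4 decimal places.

Answer: 2.0000

Derivation:
Step 0: x=[5.6000] v=[0.0000]
Step 1: x=[5.4529] v=[-0.5885]
Step 2: x=[5.1827] v=[-1.0808]
Step 3: x=[4.8336] v=[-1.3964]
Step 4: x=[4.4627] v=[-1.4838]
Step 5: x=[4.1305] v=[-1.3287]
Step 6: x=[3.8914] v=[-0.9563]
Step 7: x=[3.7845] v=[-0.4276]
Step 8: x=[3.8273] v=[0.1710]
First v>=0 after going negative at step 8, time=2.0000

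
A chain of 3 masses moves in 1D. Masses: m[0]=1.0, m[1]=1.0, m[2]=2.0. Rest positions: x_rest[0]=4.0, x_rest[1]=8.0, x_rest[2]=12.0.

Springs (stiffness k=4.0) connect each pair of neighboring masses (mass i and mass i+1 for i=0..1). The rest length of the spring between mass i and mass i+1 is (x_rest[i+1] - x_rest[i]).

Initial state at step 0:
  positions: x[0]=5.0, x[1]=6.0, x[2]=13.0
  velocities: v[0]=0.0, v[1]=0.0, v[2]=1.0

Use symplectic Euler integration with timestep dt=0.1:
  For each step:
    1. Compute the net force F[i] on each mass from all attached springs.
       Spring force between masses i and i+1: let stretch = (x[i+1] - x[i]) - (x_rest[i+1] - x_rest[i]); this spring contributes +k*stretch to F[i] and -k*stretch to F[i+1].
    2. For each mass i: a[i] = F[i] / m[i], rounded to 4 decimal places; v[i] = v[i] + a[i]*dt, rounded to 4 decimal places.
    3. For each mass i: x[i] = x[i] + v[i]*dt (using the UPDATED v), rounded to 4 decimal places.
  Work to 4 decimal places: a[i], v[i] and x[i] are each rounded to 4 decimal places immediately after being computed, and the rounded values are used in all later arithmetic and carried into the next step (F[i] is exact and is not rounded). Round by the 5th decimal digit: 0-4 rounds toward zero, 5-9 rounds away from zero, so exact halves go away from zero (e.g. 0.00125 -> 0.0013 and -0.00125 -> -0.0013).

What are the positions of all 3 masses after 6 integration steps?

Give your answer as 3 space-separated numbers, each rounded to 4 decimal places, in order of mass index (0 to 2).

Answer: 3.3671 9.5428 12.6451

Derivation:
Step 0: x=[5.0000 6.0000 13.0000] v=[0.0000 0.0000 1.0000]
Step 1: x=[4.8800 6.2400 13.0400] v=[-1.2000 2.4000 0.4000]
Step 2: x=[4.6544 6.6976 13.0240] v=[-2.2560 4.5760 -0.1600]
Step 3: x=[4.3505 7.3265 12.9615] v=[-3.0387 6.2893 -0.6253]
Step 4: x=[4.0057 8.0618 12.8663] v=[-3.4483 7.3529 -0.9523]
Step 5: x=[3.6631 8.8270 12.7550] v=[-3.4259 7.6523 -1.1132]
Step 6: x=[3.3671 9.5428 12.6451] v=[-2.9603 7.1579 -1.0988]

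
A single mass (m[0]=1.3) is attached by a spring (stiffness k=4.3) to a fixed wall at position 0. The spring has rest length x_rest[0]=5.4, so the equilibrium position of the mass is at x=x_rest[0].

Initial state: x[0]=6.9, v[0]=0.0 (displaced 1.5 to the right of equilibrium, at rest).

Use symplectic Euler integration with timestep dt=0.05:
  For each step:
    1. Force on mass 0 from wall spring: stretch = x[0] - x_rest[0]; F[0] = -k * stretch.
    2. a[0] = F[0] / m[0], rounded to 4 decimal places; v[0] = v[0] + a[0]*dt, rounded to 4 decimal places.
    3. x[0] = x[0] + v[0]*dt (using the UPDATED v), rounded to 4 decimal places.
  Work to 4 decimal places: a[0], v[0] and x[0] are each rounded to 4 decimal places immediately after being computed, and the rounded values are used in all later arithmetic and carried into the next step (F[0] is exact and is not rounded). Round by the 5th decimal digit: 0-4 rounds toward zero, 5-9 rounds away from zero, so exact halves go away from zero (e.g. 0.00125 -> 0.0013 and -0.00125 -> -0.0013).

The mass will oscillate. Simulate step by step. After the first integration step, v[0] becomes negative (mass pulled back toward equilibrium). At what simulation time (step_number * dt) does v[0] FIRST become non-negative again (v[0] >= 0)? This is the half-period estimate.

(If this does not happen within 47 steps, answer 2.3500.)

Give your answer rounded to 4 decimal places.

Answer: 1.7500

Derivation:
Step 0: x=[6.9000] v=[0.0000]
Step 1: x=[6.8876] v=[-0.2481]
Step 2: x=[6.8629] v=[-0.4941]
Step 3: x=[6.8261] v=[-0.7360]
Step 4: x=[6.7775] v=[-0.9719]
Step 5: x=[6.7175] v=[-1.1997]
Step 6: x=[6.6466] v=[-1.4176]
Step 7: x=[6.5654] v=[-1.6238]
Step 8: x=[6.4746] v=[-1.8165]
Step 9: x=[6.3749] v=[-1.9942]
Step 10: x=[6.2671] v=[-2.1554]
Step 11: x=[6.1522] v=[-2.2988]
Step 12: x=[6.0310] v=[-2.4232]
Step 13: x=[5.9046] v=[-2.5276]
Step 14: x=[5.7740] v=[-2.6111]
Step 15: x=[5.6404] v=[-2.6730]
Step 16: x=[5.5048] v=[-2.7128]
Step 17: x=[5.3683] v=[-2.7301]
Step 18: x=[5.2321] v=[-2.7249]
Step 19: x=[5.0972] v=[-2.6971]
Step 20: x=[4.9649] v=[-2.6470]
Step 21: x=[4.8362] v=[-2.5750]
Step 22: x=[4.7121] v=[-2.4818]
Step 23: x=[4.5937] v=[-2.3680]
Step 24: x=[4.4820] v=[-2.2347]
Step 25: x=[4.3779] v=[-2.0829]
Step 26: x=[4.2822] v=[-1.9139]
Step 27: x=[4.1958] v=[-1.7290]
Step 28: x=[4.1193] v=[-1.5298]
Step 29: x=[4.0534] v=[-1.3180]
Step 30: x=[3.9986] v=[-1.0953]
Step 31: x=[3.9554] v=[-0.8635]
Step 32: x=[3.9242] v=[-0.6246]
Step 33: x=[3.9052] v=[-0.3805]
Step 34: x=[3.8985] v=[-0.1333]
Step 35: x=[3.9043] v=[0.1150]
First v>=0 after going negative at step 35, time=1.7500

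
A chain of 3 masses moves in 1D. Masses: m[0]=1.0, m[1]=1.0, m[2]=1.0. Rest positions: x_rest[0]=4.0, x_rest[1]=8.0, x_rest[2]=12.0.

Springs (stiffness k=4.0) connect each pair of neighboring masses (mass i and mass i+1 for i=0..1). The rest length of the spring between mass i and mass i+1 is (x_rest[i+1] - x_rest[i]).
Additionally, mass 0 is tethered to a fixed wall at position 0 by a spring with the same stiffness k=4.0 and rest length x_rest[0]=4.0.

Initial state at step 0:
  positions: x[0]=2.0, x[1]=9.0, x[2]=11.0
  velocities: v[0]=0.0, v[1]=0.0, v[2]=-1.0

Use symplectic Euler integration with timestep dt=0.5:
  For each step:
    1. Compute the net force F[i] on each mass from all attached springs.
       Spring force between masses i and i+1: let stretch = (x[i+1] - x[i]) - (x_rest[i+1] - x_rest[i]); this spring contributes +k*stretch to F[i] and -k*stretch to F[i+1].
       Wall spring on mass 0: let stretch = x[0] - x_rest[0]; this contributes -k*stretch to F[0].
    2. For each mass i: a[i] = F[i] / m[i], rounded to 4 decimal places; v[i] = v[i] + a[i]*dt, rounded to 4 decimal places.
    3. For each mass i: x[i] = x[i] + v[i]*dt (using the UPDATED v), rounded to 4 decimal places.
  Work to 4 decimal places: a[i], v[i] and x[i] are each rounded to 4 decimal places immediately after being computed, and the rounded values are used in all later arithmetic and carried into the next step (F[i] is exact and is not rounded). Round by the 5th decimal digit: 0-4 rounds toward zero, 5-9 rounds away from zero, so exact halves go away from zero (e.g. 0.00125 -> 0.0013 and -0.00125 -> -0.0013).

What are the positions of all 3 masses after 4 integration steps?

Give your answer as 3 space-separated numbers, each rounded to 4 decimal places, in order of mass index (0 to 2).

Step 0: x=[2.0000 9.0000 11.0000] v=[0.0000 0.0000 -1.0000]
Step 1: x=[7.0000 4.0000 12.5000] v=[10.0000 -10.0000 3.0000]
Step 2: x=[2.0000 10.5000 9.5000] v=[-10.0000 13.0000 -6.0000]
Step 3: x=[3.5000 7.5000 11.5000] v=[3.0000 -6.0000 4.0000]
Step 4: x=[5.5000 4.5000 13.5000] v=[4.0000 -6.0000 4.0000]

Answer: 5.5000 4.5000 13.5000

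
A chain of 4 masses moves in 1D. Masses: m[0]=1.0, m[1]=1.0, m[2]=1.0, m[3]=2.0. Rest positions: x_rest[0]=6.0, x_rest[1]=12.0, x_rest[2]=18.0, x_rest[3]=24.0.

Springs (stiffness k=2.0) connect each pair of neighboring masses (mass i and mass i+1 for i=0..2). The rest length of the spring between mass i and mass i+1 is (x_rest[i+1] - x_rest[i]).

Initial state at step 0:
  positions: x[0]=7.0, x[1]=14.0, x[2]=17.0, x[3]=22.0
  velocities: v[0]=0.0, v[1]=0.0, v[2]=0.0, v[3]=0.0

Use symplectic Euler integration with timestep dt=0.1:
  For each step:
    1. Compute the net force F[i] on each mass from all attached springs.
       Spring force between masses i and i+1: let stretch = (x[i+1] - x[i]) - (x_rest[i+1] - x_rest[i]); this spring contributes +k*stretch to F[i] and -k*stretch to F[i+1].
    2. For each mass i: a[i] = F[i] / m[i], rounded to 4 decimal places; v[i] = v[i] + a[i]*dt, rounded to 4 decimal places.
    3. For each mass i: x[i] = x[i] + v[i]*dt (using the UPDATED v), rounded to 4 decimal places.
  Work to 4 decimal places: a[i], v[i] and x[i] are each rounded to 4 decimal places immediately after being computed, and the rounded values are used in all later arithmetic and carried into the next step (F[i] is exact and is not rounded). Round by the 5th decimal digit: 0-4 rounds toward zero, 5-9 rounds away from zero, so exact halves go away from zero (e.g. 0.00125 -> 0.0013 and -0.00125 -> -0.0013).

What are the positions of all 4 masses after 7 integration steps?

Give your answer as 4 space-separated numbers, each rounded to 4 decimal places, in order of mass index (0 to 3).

Step 0: x=[7.0000 14.0000 17.0000 22.0000] v=[0.0000 0.0000 0.0000 0.0000]
Step 1: x=[7.0200 13.9200 17.0400 22.0100] v=[0.2000 -0.8000 0.4000 0.1000]
Step 2: x=[7.0580 13.7644 17.1170 22.0303] v=[0.3800 -1.5560 0.7700 0.2030]
Step 3: x=[7.1101 13.5417 17.2252 22.0615] v=[0.5213 -2.2268 1.0821 0.3117]
Step 4: x=[7.1709 13.2641 17.3565 22.1043] v=[0.6076 -2.7764 1.3127 0.4281]
Step 5: x=[7.2335 12.9464 17.5009 22.1596] v=[0.6262 -3.1766 1.4438 0.5533]
Step 6: x=[7.2904 12.6056 17.6474 22.2283] v=[0.5688 -3.4083 1.4646 0.6874]
Step 7: x=[7.3336 12.2593 17.7846 22.3112] v=[0.4318 -3.4630 1.3724 0.8293]

Answer: 7.3336 12.2593 17.7846 22.3112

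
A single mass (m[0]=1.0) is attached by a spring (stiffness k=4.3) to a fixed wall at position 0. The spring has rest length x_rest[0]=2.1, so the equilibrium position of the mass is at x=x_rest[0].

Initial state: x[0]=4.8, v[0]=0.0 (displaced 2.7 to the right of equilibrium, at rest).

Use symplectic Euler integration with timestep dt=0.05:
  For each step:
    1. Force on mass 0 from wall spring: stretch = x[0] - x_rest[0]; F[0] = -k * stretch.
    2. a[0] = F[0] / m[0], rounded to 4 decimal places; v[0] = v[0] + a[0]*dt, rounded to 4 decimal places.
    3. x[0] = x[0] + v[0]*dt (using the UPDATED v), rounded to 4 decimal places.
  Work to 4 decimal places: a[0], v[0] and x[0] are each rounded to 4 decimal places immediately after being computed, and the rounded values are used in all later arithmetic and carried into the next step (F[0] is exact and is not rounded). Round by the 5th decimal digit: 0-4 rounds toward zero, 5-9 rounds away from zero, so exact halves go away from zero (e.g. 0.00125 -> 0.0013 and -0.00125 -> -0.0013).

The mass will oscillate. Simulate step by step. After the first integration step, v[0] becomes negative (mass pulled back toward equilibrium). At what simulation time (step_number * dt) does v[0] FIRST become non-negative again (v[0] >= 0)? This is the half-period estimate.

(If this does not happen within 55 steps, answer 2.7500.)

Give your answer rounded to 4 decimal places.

Answer: 1.5500

Derivation:
Step 0: x=[4.8000] v=[0.0000]
Step 1: x=[4.7710] v=[-0.5805]
Step 2: x=[4.7133] v=[-1.1548]
Step 3: x=[4.6275] v=[-1.7167]
Step 4: x=[4.5145] v=[-2.2601]
Step 5: x=[4.3755] v=[-2.7792]
Step 6: x=[4.2121] v=[-3.2684]
Step 7: x=[4.0260] v=[-3.7225]
Step 8: x=[3.8192] v=[-4.1366]
Step 9: x=[3.5939] v=[-4.5062]
Step 10: x=[3.3525] v=[-4.8274]
Step 11: x=[3.0977] v=[-5.0967]
Step 12: x=[2.8321] v=[-5.3112]
Step 13: x=[2.5587] v=[-5.4686]
Step 14: x=[2.2803] v=[-5.5672]
Step 15: x=[2.0000] v=[-5.6060]
Step 16: x=[1.7208] v=[-5.5845]
Step 17: x=[1.4457] v=[-5.5030]
Step 18: x=[1.1776] v=[-5.3623]
Step 19: x=[0.9194] v=[-5.1640]
Step 20: x=[0.6739] v=[-4.9102]
Step 21: x=[0.4437] v=[-4.6036]
Step 22: x=[0.2313] v=[-4.2475]
Step 23: x=[0.0390] v=[-3.8457]
Step 24: x=[-0.1311] v=[-3.4026]
Step 25: x=[-0.2772] v=[-2.9229]
Step 26: x=[-0.3978] v=[-2.4118]
Step 27: x=[-0.4915] v=[-1.8748]
Step 28: x=[-0.5574] v=[-1.3176]
Step 29: x=[-0.5947] v=[-0.7463]
Step 30: x=[-0.6030] v=[-0.1669]
Step 31: x=[-0.5823] v=[0.4142]
First v>=0 after going negative at step 31, time=1.5500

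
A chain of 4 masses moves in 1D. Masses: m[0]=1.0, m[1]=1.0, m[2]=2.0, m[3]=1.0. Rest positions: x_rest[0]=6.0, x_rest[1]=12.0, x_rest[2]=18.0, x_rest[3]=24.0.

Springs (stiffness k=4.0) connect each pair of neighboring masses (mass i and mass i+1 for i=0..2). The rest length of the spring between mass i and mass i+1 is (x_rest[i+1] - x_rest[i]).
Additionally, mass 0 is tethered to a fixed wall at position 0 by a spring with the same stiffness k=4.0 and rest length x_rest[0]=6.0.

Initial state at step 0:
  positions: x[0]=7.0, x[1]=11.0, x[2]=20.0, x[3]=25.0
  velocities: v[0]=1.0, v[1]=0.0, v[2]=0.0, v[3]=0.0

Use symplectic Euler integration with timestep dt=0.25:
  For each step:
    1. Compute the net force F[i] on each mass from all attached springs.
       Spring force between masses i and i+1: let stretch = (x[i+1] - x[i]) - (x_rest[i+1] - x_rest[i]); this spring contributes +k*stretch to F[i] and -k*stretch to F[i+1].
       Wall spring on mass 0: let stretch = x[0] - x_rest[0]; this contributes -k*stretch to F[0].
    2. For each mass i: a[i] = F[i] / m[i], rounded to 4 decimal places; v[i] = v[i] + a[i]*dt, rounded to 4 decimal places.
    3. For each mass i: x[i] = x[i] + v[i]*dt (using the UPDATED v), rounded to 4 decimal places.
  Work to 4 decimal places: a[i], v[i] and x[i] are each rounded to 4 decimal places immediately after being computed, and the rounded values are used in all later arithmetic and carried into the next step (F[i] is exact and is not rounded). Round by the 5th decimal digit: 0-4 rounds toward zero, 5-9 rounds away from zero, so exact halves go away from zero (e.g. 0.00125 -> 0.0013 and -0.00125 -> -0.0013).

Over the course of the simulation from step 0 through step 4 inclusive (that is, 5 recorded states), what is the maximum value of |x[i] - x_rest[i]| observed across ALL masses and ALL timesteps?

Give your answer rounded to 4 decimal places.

Step 0: x=[7.0000 11.0000 20.0000 25.0000] v=[1.0000 0.0000 0.0000 0.0000]
Step 1: x=[6.5000 12.2500 19.5000 25.2500] v=[-2.0000 5.0000 -2.0000 1.0000]
Step 2: x=[5.8125 13.8750 18.8125 25.5625] v=[-2.7500 6.5000 -2.7500 1.2500]
Step 3: x=[5.6875 14.7188 18.3516 25.6875] v=[-0.5000 3.3750 -1.8438 0.5000]
Step 4: x=[6.3985 14.2129 18.3536 25.4785] v=[2.8438 -2.0235 0.0078 -0.8359]
Max displacement = 2.7188

Answer: 2.7188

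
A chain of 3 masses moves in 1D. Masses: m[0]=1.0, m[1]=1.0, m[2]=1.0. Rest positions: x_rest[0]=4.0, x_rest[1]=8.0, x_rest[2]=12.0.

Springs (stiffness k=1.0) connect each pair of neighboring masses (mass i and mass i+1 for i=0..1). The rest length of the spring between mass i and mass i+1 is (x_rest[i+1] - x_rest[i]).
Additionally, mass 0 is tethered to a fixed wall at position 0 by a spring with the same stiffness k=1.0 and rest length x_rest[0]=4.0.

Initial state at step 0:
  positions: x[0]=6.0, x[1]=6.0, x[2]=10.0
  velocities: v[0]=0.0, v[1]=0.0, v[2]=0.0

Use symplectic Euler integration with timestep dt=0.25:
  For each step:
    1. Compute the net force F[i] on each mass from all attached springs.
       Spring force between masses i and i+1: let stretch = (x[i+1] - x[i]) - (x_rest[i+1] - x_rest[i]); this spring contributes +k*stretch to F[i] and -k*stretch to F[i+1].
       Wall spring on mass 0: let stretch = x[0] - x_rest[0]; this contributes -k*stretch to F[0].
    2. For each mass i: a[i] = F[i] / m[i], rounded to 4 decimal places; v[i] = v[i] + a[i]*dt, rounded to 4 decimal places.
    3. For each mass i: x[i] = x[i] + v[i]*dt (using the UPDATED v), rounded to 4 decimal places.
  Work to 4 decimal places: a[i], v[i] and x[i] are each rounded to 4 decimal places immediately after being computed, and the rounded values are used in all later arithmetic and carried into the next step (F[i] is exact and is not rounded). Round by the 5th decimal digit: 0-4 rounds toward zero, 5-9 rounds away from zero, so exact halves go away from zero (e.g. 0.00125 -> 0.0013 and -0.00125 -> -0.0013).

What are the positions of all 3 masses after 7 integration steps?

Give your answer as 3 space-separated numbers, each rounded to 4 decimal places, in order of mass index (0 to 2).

Step 0: x=[6.0000 6.0000 10.0000] v=[0.0000 0.0000 0.0000]
Step 1: x=[5.6250 6.2500 10.0000] v=[-1.5000 1.0000 0.0000]
Step 2: x=[4.9375 6.6953 10.0156] v=[-2.7500 1.7813 0.0625]
Step 3: x=[4.0513 7.2383 10.0737] v=[-3.5449 2.1719 0.2324]
Step 4: x=[3.1111 7.7593 10.2046] v=[-3.7610 2.0840 0.5236]
Step 5: x=[2.2669 8.1426 10.4327] v=[-3.3767 1.5333 0.9123]
Step 6: x=[1.6483 8.3018 10.7677] v=[-2.4745 0.6369 1.3398]
Step 7: x=[1.3425 8.1993 11.1985] v=[-1.2232 -0.4100 1.7233]

Answer: 1.3425 8.1993 11.1985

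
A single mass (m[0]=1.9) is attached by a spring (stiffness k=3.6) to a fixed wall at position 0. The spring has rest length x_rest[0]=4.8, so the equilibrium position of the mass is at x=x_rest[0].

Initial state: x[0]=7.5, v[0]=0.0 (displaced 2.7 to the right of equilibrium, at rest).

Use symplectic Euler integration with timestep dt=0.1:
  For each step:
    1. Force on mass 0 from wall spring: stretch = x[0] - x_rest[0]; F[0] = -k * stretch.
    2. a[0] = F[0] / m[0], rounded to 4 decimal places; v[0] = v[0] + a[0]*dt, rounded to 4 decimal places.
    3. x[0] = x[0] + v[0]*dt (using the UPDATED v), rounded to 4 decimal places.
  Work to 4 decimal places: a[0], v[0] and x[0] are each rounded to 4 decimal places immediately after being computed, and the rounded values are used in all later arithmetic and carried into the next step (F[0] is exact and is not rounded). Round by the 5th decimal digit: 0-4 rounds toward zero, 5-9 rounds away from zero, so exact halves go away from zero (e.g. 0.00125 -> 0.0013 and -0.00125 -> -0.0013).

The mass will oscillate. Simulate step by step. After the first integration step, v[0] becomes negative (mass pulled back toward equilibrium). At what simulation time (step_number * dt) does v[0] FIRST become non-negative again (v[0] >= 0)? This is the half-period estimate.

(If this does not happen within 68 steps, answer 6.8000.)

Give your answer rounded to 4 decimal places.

Step 0: x=[7.5000] v=[0.0000]
Step 1: x=[7.4488] v=[-0.5116]
Step 2: x=[7.3475] v=[-1.0135]
Step 3: x=[7.1979] v=[-1.4962]
Step 4: x=[7.0029] v=[-1.9505]
Step 5: x=[6.7661] v=[-2.3679]
Step 6: x=[6.4921] v=[-2.7404]
Step 7: x=[6.1860] v=[-3.0610]
Step 8: x=[5.8536] v=[-3.3236]
Step 9: x=[5.5013] v=[-3.5232]
Step 10: x=[5.1357] v=[-3.6561]
Step 11: x=[4.7637] v=[-3.7197]
Step 12: x=[4.3924] v=[-3.7128]
Step 13: x=[4.0288] v=[-3.6356]
Step 14: x=[3.6799] v=[-3.4895]
Step 15: x=[3.3522] v=[-3.2773]
Step 16: x=[3.0519] v=[-3.0030]
Step 17: x=[2.7847] v=[-2.6718]
Step 18: x=[2.5557] v=[-2.2900]
Step 19: x=[2.3692] v=[-1.8648]
Step 20: x=[2.2288] v=[-1.4042]
Step 21: x=[2.1371] v=[-0.9170]
Step 22: x=[2.0959] v=[-0.4125]
Step 23: x=[2.1059] v=[0.0999]
First v>=0 after going negative at step 23, time=2.3000

Answer: 2.3000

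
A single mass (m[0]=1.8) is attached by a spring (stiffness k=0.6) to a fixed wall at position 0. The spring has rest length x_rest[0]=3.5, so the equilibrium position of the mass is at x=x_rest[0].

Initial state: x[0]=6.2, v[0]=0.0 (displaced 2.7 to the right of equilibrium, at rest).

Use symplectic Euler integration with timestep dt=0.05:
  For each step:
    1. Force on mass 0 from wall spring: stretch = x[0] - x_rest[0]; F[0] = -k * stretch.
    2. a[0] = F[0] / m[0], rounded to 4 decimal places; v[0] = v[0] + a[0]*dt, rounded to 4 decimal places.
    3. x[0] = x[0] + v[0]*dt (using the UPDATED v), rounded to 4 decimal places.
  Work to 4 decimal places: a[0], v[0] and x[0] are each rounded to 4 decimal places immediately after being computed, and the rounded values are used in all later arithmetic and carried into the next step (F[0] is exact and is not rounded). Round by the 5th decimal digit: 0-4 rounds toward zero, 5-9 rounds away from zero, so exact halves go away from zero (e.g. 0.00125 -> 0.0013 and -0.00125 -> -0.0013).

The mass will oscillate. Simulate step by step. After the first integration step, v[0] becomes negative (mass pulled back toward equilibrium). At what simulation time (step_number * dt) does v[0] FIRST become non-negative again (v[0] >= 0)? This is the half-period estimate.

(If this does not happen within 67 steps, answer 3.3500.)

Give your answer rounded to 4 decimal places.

Step 0: x=[6.2000] v=[0.0000]
Step 1: x=[6.1978] v=[-0.0450]
Step 2: x=[6.1933] v=[-0.0900]
Step 3: x=[6.1866] v=[-0.1349]
Step 4: x=[6.1776] v=[-0.1797]
Step 5: x=[6.1664] v=[-0.2243]
Step 6: x=[6.1530] v=[-0.2687]
Step 7: x=[6.1374] v=[-0.3129]
Step 8: x=[6.1196] v=[-0.3569]
Step 9: x=[6.0996] v=[-0.4006]
Step 10: x=[6.0774] v=[-0.4439]
Step 11: x=[6.0531] v=[-0.4869]
Step 12: x=[6.0266] v=[-0.5295]
Step 13: x=[5.9980] v=[-0.5716]
Step 14: x=[5.9673] v=[-0.6132]
Step 15: x=[5.9346] v=[-0.6543]
Step 16: x=[5.8999] v=[-0.6949]
Step 17: x=[5.8632] v=[-0.7349]
Step 18: x=[5.8245] v=[-0.7743]
Step 19: x=[5.7839] v=[-0.8130]
Step 20: x=[5.7413] v=[-0.8511]
Step 21: x=[5.6969] v=[-0.8885]
Step 22: x=[5.6506] v=[-0.9251]
Step 23: x=[5.6026] v=[-0.9609]
Step 24: x=[5.5528] v=[-0.9959]
Step 25: x=[5.5013] v=[-1.0301]
Step 26: x=[5.4481] v=[-1.0635]
Step 27: x=[5.3933] v=[-1.0960]
Step 28: x=[5.3369] v=[-1.1276]
Step 29: x=[5.2790] v=[-1.1582]
Step 30: x=[5.2196] v=[-1.1879]
Step 31: x=[5.1588] v=[-1.2166]
Step 32: x=[5.0966] v=[-1.2442]
Step 33: x=[5.0331] v=[-1.2708]
Step 34: x=[4.9683] v=[-1.2964]
Step 35: x=[4.9023] v=[-1.3209]
Step 36: x=[4.8351] v=[-1.3443]
Step 37: x=[4.7668] v=[-1.3666]
Step 38: x=[4.6974] v=[-1.3877]
Step 39: x=[4.6270] v=[-1.4077]
Step 40: x=[4.5557] v=[-1.4265]
Step 41: x=[4.4835] v=[-1.4441]
Step 42: x=[4.4105] v=[-1.4605]
Step 43: x=[4.3367] v=[-1.4757]
Step 44: x=[4.2622] v=[-1.4896]
Step 45: x=[4.1871] v=[-1.5023]
Step 46: x=[4.1114] v=[-1.5138]
Step 47: x=[4.0352] v=[-1.5240]
Step 48: x=[3.9586] v=[-1.5329]
Step 49: x=[3.8816] v=[-1.5405]
Step 50: x=[3.8043] v=[-1.5469]
Step 51: x=[3.7267] v=[-1.5520]
Step 52: x=[3.6489] v=[-1.5558]
Step 53: x=[3.5710] v=[-1.5583]
Step 54: x=[3.4930] v=[-1.5595]
Step 55: x=[3.4150] v=[-1.5594]
Step 56: x=[3.3371] v=[-1.5580]
Step 57: x=[3.2593] v=[-1.5553]
Step 58: x=[3.1817] v=[-1.5513]
Step 59: x=[3.1044] v=[-1.5460]
Step 60: x=[3.0274] v=[-1.5394]
Step 61: x=[2.9508] v=[-1.5315]
Step 62: x=[2.8747] v=[-1.5223]
Step 63: x=[2.7991] v=[-1.5119]
Step 64: x=[2.7241] v=[-1.5002]
Step 65: x=[2.6497] v=[-1.4873]
Step 66: x=[2.5760] v=[-1.4731]
Step 67: x=[2.5031] v=[-1.4577]
v[0] did not become non-negative within 67 steps; using fallback time=3.3500

Answer: 3.3500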